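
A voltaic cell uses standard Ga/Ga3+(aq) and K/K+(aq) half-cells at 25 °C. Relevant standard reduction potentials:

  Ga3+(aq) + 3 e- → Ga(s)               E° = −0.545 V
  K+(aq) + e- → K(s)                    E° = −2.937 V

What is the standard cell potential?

The Ga³⁺/Ga couple has the higher E°, so Ga ion is reduced (cathode) and K is oxidized (anode).
E°cell = E°(cathode) − E°(anode) = −0.545 − (−2.937) = +2.392 V.

+2.392 V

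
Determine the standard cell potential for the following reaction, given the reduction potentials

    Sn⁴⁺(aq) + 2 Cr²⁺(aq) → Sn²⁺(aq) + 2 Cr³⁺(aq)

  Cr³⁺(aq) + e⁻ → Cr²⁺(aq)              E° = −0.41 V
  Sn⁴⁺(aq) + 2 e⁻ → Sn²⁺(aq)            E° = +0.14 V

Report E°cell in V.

+0.55 V

In the reaction as written, Sn⁴⁺(aq) is reduced (cathode) and Cr³⁺(aq) is produced by oxidation at the anode.
E°cell = E°(cathode) − E°(anode) = +0.14 − (−0.41) = +0.55 V.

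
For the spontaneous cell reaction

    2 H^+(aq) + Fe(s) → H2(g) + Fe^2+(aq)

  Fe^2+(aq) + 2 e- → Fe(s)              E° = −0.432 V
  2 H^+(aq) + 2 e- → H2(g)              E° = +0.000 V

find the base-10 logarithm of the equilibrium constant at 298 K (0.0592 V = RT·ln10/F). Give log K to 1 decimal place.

The 2H⁺/H₂ couple is reduced (cathode); E°cell = +0.000 − (−0.432) = +0.432 V with n = 2.
At equilibrium E = 0, so log K = nE°cell / 0.0592 = (2)(+0.432) / 0.0592 = 14.6.

log K = 14.6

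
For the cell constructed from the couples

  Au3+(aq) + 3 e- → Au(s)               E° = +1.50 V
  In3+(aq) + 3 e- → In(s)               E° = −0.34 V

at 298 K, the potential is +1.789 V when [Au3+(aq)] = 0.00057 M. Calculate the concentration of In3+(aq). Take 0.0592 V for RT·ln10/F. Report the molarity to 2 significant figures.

0.22 M

The Au³⁺/Au couple has the larger reduction potential, so it is the cathode: E°cell = +1.50 − (−0.34) = +1.84 V and n = 3.
From the Nernst equation, log Q = n(E° − E)/0.0592 = 3·(+1.84 − (+1.789))/0.0592 = 2.584.
For Au3+(aq) + In(s) → Au(s) + In3+(aq), the reaction quotient is Q = [In3+(aq)] / [Au3+(aq)].
Isolating [In3+(aq)] in Q = 10^{2.584} yields log [In3+(aq)] = −0.660, i.e. 0.22 M.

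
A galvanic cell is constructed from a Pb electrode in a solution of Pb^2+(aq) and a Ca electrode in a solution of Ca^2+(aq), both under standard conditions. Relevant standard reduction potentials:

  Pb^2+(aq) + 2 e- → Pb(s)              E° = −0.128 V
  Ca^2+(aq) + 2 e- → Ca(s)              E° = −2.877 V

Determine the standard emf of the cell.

+2.749 V

Of the two couples in this cell, the one with the more positive reduction potential is reduced at the cathode: here that is Pb²⁺/Pb (−0.128 V); Ca²⁺/Ca (−2.877 V) is the anode.
E°cell = E°(cathode) − E°(anode) = −0.128 − (−2.877) = +2.749 V.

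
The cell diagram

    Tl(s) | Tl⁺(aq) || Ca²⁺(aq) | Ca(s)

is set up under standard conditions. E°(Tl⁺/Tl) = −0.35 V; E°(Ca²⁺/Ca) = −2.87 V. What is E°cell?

By convention the left-hand electrode in cell notation is the anode (oxidation) and the right-hand electrode is the cathode (reduction).
E°cell = E°(right) − E°(left) = −2.87 − (−0.35) = −2.52 V.
The negative sign shows that, as written, the cell would require an external voltage to drive the reaction.

−2.52 V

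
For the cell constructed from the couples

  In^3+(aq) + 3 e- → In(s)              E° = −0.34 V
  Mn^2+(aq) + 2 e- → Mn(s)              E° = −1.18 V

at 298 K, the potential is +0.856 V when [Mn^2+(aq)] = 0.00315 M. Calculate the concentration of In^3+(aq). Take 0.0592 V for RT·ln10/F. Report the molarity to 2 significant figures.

The In³⁺/In couple has the larger reduction potential, so it is the cathode: E°cell = −0.34 − (−1.18) = +0.84 V and n = 6.
Since E = E° − (0.0592/n)·log Q, log Q = n(E° − E)/0.0592 = −1.622.
The balanced reaction is 2 In^3+(aq) + 3 Mn(s) → 2 In(s) + 3 Mn^2+(aq), so Q = [Mn^2+(aq)]^3 / [In^3+(aq)]^2.
Isolating [In^3+(aq)] in Q = 10^{−1.622} yields log [In^3+(aq)] = −2.942, i.e. 0.0011 M.

0.0011 M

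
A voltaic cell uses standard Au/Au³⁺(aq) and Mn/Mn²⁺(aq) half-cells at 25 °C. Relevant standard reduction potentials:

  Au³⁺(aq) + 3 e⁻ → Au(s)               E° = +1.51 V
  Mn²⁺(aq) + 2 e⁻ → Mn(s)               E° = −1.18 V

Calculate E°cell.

+2.69 V

The Au³⁺/Au couple has the higher E°, so Au ion is reduced (cathode) and Mn is oxidized (anode).
E°cell = E°(cathode) − E°(anode) = +1.51 − (−1.18) = +2.69 V.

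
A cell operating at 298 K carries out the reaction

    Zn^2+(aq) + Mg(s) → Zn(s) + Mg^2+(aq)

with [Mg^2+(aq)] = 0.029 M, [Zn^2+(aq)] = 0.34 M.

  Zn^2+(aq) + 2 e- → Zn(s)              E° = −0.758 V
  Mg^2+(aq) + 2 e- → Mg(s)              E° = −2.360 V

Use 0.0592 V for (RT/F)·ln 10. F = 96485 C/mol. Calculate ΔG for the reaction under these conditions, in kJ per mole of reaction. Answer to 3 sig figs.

The standard cell potential is −0.758 − (−2.360) = +1.602 V, with n = 2 electrons in the balanced equation.
Q = [Mg^2+(aq)] / [Zn^2+(aq)] = 0.0853, so log Q = −1.069 and E = +1.602 − (0.0592/2)(−1.069) = +1.6336 V.
Then ΔG = −nFE = −2 × 96485 × +1.6336 J/mol = −315 kJ/mol.

−315 kJ/mol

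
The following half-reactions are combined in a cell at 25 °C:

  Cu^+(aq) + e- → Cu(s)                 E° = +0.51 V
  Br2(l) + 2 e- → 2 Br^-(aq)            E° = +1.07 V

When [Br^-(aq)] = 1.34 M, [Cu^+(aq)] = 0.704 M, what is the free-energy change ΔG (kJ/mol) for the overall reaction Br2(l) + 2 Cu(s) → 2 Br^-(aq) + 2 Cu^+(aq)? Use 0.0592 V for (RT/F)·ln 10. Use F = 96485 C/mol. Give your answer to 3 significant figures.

−108 kJ/mol

The standard cell potential is +1.07 − (+0.51) = +0.56 V, with n = 2 electrons in the balanced equation.
The reaction quotient is [Br^-(aq)]^2·[Cu^+(aq)]^2 = 0.89; by Nernst, E = +0.56 − (0.0592/2)(−0.051) = +0.5615 V.
Then ΔG = −nFE = −2 × 96485 × +0.5615 J/mol = −108 kJ/mol.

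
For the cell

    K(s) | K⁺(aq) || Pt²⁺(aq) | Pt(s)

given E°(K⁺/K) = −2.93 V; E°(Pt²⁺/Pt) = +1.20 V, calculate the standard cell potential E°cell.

+4.13 V

By convention the left-hand electrode in cell notation is the anode (oxidation) and the right-hand electrode is the cathode (reduction).
E°cell = E°(right) − E°(left) = +1.20 − (−2.93) = +4.13 V.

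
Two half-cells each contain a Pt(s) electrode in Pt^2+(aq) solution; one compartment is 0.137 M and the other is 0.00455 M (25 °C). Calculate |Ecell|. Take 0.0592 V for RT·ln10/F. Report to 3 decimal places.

0.044 V

For a concentration cell E°cell = 0, since both electrodes use the same couple.
The compartment with the higher Pt^2+(aq) concentration (0.137 M) acts as the cathode; ions are reduced there and produced at the dilute (0.00455 M) anode.
With n = 2, Ecell = −(0.0592/2)·log([dilute]/[conc]) = −(0.0592/2)·log(0.00455/0.137) = +0.044 V.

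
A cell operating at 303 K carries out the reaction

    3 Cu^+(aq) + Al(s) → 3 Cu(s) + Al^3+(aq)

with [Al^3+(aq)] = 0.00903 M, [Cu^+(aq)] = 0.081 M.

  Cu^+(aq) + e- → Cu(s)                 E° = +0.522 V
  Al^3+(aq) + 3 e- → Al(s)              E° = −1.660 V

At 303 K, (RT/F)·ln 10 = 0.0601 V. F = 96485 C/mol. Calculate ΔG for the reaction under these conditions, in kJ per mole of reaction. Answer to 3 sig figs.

−624 kJ/mol

The standard cell potential is +0.522 − (−1.660) = +2.182 V, with n = 3 electrons in the balanced equation.
Q = [Al^3+(aq)] / [Cu^+(aq)]^3 = 17, so log Q = 1.230 and E = +2.182 − (0.0601/3)(1.230) = +2.1574 V.
Finally ΔG = −nFE = −(3)(96485 C/mol)(+2.1574 V) = −624 kJ/mol.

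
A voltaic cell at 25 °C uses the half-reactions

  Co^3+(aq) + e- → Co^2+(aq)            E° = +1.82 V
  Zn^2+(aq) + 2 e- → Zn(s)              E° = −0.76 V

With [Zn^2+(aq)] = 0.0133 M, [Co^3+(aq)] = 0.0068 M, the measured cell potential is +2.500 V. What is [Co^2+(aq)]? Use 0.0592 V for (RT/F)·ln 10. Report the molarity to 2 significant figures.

1.3 M

With Co³⁺/Co²⁺ at the cathode and Zn²⁺/Zn at the anode, E°cell = +1.82 − (−0.76) = +2.58 V (n = 2).
From the Nernst equation, log Q = n(E° − E)/0.0592 = 2·(+2.58 − (+2.500))/0.0592 = 2.703.
The balanced reaction is 2 Co^3+(aq) + Zn(s) → 2 Co^2+(aq) + Zn^2+(aq), so Q = ([Co^2+(aq)]^2·[Zn^2+(aq)]) / [Co^3+(aq)]^2.
Isolating [Co^2+(aq)] in Q = 10^{2.703} yields log [Co^2+(aq)] = 0.122, i.e. 1.3 M.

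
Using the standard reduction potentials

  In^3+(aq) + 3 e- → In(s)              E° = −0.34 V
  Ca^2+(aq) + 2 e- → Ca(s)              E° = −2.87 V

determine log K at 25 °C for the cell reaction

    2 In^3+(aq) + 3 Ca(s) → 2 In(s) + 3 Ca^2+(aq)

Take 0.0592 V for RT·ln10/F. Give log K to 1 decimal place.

The In³⁺/In couple is reduced (cathode); E°cell = −0.34 − (−2.87) = +2.53 V with n = 6.
At equilibrium E = 0, so log K = nE°cell / 0.0592 = (6)(+2.53) / 0.0592 = 256.4.

log K = 256.4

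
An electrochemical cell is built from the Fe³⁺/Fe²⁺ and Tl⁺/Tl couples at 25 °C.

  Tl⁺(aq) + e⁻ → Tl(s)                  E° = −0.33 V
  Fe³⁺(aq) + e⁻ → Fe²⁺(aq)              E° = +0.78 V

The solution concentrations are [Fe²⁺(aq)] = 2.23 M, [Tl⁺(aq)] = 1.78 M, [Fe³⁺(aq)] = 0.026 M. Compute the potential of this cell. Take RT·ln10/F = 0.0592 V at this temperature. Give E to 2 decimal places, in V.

+0.98 V

The Fe³⁺/Fe²⁺ couple has the more positive E°, so it is the cathode; Tl⁺/Tl is the anode.
E°cell = E°cat − E°an = +0.78 − (−0.33) = +1.11 V; n = 1.
Balancing gives Fe³⁺(aq) + Tl(s) → Fe²⁺(aq) + Tl⁺(aq); hence Q = ([Fe²⁺(aq)]·[Tl⁺(aq)]) / [Fe³⁺(aq)] = 153 (log Q = 2.184).
E = E° − (0.0592/n)·log Q = +1.11 − (0.0592/1)(2.184) = +0.98 V.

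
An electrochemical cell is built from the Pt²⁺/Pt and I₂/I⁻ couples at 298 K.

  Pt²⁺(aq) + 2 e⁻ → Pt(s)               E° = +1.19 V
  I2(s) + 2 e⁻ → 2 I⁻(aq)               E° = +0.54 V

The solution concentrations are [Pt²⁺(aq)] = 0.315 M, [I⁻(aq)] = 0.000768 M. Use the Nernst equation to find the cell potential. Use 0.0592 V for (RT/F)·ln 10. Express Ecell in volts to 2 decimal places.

Pt²⁺/Pt is reduced (cathode, E° = +1.19 V) and I₂/I⁻ is oxidized (anode).
E°cell = E°cat − E°an = +1.19 − (+0.54) = +0.65 V; n = 2.
The balanced reaction is Pt²⁺(aq) + 2 I⁻(aq) → Pt(s) + I2(s), so Q = 1 / ([Pt²⁺(aq)]·[I⁻(aq)]^2) = 5.38×10^6 and log Q = 6.731.
By the Nernst equation, E = +0.65 − (0.0592/2)·(6.731) = +0.45 V.

+0.45 V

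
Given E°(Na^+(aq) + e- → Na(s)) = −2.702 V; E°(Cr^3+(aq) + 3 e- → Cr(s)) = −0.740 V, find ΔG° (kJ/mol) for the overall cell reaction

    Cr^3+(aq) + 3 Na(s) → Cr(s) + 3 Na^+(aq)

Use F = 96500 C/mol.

−568 kJ/mol

In the reaction as written Cr^3+(aq) is reduced, so the Cr³⁺/Cr couple is the cathode and Na⁺/Na is the anode.
E°cell = −0.740 − (−2.702) = +1.962 V; balancing electrons gives n = 3.
ΔG° = −nFE°cell = −(3)(96500)(+1.962) J/mol = −568 kJ/mol.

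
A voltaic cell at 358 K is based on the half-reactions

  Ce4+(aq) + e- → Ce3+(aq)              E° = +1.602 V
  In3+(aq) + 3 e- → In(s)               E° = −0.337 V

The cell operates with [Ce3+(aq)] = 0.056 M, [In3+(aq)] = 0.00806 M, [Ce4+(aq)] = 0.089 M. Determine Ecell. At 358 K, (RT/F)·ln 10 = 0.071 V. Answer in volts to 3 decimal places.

Ce⁴⁺/Ce³⁺ is reduced (cathode, E° = +1.602 V) and In³⁺/In is oxidized (anode).
The standard potential is +1.602 − (−0.337) = +1.939 V and the balanced reaction transfers n = 3 electrons.
The balanced reaction is 3 Ce4+(aq) + In(s) → 3 Ce3+(aq) + In3+(aq), so Q = ([Ce3+(aq)]^3·[In3+(aq)]) / [Ce4+(aq)]^3 = 0.00201 and log Q = −2.697.
Applying E = E° − (RT ln10/nF)·log Q gives +1.939 − (0.071/3)(−2.697) = +2.003 V.

+2.003 V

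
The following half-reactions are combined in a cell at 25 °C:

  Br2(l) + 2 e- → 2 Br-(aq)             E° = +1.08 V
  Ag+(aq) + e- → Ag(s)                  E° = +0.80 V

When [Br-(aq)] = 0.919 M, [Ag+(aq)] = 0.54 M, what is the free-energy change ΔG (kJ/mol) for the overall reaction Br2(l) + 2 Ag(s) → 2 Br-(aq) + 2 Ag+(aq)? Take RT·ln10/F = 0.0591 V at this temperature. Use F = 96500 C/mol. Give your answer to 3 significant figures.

E°cell = +1.08 − (+0.80) = +0.28 V; the balanced reaction transfers n = 2 electrons.
Q = [Br-(aq)]^2·[Ag+(aq)]^2 = 0.246, so log Q = −0.609 and E = +0.28 − (0.0591/2)(−0.609) = +0.2980 V.
ΔG = −nFE = −(2)(96500)(+0.2980) J/mol = −57.5 kJ/mol.

−57.5 kJ/mol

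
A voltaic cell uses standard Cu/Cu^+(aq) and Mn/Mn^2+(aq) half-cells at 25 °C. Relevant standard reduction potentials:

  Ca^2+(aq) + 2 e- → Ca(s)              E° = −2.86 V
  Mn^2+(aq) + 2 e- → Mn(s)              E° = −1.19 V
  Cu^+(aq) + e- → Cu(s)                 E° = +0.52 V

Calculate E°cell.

Of the two couples in this cell, the one with the more positive reduction potential is reduced at the cathode: here that is Cu⁺/Cu (+0.52 V); Mn²⁺/Mn (−1.19 V) is the anode.
E°cell = E°(cathode) − E°(anode) = +0.52 − (−1.19) = +1.71 V.

+1.71 V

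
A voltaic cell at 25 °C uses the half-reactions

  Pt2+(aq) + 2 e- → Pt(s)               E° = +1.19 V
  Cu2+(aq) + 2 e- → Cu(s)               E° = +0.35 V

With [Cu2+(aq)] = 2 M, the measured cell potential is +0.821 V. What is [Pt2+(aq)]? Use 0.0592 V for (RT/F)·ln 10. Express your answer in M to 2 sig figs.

0.46 M

The Pt²⁺/Pt couple has the larger reduction potential, so it is the cathode: E°cell = +1.19 − (+0.35) = +0.84 V and n = 2.
Since E = E° − (0.0592/n)·log Q, log Q = n(E° − E)/0.0592 = 0.642.
Balancing electrons gives Pt2+(aq) + Cu(s) → Pt(s) + Cu2+(aq); thus Q = [Cu2+(aq)] / [Pt2+(aq)].
Isolating [Pt2+(aq)] in Q = 10^{0.642} yields log [Pt2+(aq)] = −0.341, i.e. 0.46 M.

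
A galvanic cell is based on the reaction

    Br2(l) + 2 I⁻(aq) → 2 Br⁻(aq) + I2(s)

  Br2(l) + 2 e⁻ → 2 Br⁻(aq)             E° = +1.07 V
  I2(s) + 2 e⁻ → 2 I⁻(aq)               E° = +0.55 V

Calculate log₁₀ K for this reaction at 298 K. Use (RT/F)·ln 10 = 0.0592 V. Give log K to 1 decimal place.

log K = 17.6

The Br₂/Br⁻ couple is reduced (cathode); E°cell = +1.07 − (+0.55) = +0.52 V with n = 2.
At equilibrium E = 0, so log K = nE°cell / 0.0592 = (2)(+0.52) / 0.0592 = 17.6.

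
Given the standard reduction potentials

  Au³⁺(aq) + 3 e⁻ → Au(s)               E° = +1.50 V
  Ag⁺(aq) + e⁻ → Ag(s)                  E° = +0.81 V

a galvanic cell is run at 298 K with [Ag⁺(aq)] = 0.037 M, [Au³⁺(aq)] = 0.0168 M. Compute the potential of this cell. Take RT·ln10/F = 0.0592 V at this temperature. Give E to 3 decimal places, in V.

Au³⁺/Au is reduced (cathode, E° = +1.50 V) and Ag⁺/Ag is oxidized (anode).
The standard potential is +1.50 − (+0.81) = +0.69 V and the balanced reaction transfers n = 3 electrons.
Balancing gives Au³⁺(aq) + 3 Ag(s) → Au(s) + 3 Ag⁺(aq); hence Q = [Ag⁺(aq)]^3 / [Au³⁺(aq)] = 0.00302 (log Q = −2.521).
By the Nernst equation, E = +0.69 − (0.0592/3)·(−2.521) = +0.740 V.

+0.740 V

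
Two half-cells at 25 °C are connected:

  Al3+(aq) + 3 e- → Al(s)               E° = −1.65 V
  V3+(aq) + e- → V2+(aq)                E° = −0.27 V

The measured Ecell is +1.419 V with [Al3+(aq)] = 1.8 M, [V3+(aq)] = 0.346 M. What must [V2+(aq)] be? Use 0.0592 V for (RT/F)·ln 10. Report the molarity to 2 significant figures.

0.062 M

With V³⁺/V²⁺ at the cathode and Al³⁺/Al at the anode, E°cell = −0.27 − (−1.65) = +1.38 V (n = 3).
From the Nernst equation, log Q = n(E° − E)/0.0592 = 3·(+1.38 − (+1.419))/0.0592 = −1.976.
The balanced reaction is 3 V3+(aq) + Al(s) → 3 V2+(aq) + Al3+(aq), so Q = ([V2+(aq)]^3·[Al3+(aq)]) / [V3+(aq)]^3.
Isolating [V2+(aq)] in Q = 10^{−1.976} yields log [V2+(aq)] = −1.205, i.e. 0.062 M.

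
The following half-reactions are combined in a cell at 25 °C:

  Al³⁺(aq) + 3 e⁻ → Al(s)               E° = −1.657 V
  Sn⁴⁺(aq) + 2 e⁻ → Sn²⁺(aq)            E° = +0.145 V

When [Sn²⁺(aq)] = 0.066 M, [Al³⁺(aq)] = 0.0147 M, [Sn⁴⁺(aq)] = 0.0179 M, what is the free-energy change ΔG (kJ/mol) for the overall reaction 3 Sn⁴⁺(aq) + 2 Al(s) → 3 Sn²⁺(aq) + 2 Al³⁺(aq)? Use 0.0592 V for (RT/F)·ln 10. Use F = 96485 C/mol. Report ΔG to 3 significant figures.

With Sn⁴⁺/Sn²⁺ reduced at the cathode, E°cell = +0.145 − (−1.657) = +1.802 V and n = 6.
The reaction quotient is ([Sn²⁺(aq)]^3·[Al³⁺(aq)]^2) / [Sn⁴⁺(aq)]^3 = 0.0108; by Nernst, E = +1.802 − (0.0592/6)(−1.965) = +1.8214 V.
Then ΔG = −nFE = −6 × 96485 × +1.8214 J/mol = −1050 kJ/mol.

−1050 kJ/mol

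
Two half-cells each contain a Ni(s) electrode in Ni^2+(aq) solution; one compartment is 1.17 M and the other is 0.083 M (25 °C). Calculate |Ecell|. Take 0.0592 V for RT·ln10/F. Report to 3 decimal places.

For a concentration cell E°cell = 0, since both electrodes use the same couple.
The compartment with the higher Ni^2+(aq) concentration (1.17 M) acts as the cathode; ions are reduced there and produced at the dilute (0.083 M) anode.
With n = 2, Ecell = −(0.0592/2)·log([dilute]/[conc]) = −(0.0592/2)·log(0.083/1.17) = +0.034 V.

0.034 V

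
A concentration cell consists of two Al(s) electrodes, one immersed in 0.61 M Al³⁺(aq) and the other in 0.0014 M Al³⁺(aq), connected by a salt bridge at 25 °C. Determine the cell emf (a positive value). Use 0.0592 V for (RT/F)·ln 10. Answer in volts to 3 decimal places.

0.052 V

For a concentration cell E°cell = 0, since both electrodes use the same couple.
The compartment with the higher Al³⁺(aq) concentration (0.61 M) acts as the cathode; ions are reduced there and produced at the dilute (0.0014 M) anode.
With n = 3, Ecell = −(0.0592/3)·log([dilute]/[conc]) = −(0.0592/3)·log(0.0014/0.61) = +0.052 V.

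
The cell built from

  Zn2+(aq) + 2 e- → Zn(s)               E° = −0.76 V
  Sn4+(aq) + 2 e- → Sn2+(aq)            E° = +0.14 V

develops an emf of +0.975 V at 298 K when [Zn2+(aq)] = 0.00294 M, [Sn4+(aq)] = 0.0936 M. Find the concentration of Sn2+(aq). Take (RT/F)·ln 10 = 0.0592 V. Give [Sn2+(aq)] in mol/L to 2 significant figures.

0.093 M

The Sn⁴⁺/Sn²⁺ couple has the larger reduction potential, so it is the cathode: E°cell = +0.14 − (−0.76) = +0.90 V and n = 2.
From the Nernst equation, log Q = n(E° − E)/0.0592 = 2·(+0.90 − (+0.975))/0.0592 = −2.534.
The balanced reaction is Sn4+(aq) + Zn(s) → Sn2+(aq) + Zn2+(aq), so Q = ([Sn2+(aq)]·[Zn2+(aq)]) / [Sn4+(aq)].
Substituting the known concentrations and solving, log [Sn2+(aq)] = −1.031 and [Sn2+(aq)] = 0.093 M.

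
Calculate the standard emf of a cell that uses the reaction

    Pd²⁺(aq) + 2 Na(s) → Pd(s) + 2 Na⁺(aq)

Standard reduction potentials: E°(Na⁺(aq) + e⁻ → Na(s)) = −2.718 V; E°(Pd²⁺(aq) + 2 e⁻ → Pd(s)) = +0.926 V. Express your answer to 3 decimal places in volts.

Pd²⁺(aq) gains electrons, so the Pd²⁺/Pd couple is the cathode; the Na⁺/Na couple is the anode.
E°cell = E°(cathode) − E°(anode) = +0.926 − (−2.718) = +3.644 V.

+3.644 V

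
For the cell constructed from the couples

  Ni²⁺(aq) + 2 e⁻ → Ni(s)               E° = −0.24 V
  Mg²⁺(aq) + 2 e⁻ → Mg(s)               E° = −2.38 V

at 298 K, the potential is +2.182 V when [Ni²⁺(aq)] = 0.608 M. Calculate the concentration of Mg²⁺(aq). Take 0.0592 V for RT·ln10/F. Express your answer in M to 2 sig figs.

0.023 M

With Ni²⁺/Ni at the cathode and Mg²⁺/Mg at the anode, E°cell = −0.24 − (−2.38) = +2.14 V (n = 2).
Since E = E° − (0.0592/n)·log Q, log Q = n(E° − E)/0.0592 = −1.419.
The balanced reaction is Ni²⁺(aq) + Mg(s) → Ni(s) + Mg²⁺(aq), so Q = [Mg²⁺(aq)] / [Ni²⁺(aq)].
Isolating [Mg²⁺(aq)] in Q = 10^{−1.419} yields log [Mg²⁺(aq)] = −1.635, i.e. 0.023 M.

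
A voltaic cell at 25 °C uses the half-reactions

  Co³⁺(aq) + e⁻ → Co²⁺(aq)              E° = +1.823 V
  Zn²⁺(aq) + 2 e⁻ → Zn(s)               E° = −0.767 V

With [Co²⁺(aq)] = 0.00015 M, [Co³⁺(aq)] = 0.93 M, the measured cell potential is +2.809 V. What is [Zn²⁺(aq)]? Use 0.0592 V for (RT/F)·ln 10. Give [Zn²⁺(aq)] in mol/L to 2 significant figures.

With Co³⁺/Co²⁺ at the cathode and Zn²⁺/Zn at the anode, E°cell = +1.823 − (−0.767) = +2.590 V (n = 2).
Rearranging E = E° − (0.0592/n)·log Q gives log Q = 2(+2.590 − (+2.809))/0.0592 = −7.399.
The balanced reaction is 2 Co³⁺(aq) + Zn(s) → 2 Co²⁺(aq) + Zn²⁺(aq), so Q = ([Co²⁺(aq)]^2·[Zn²⁺(aq)]) / [Co³⁺(aq)]^2.
Solving for the unknown gives log [Zn²⁺(aq)] = 0.186, so [Zn²⁺(aq)] ≈ 1.5 M.

1.5 M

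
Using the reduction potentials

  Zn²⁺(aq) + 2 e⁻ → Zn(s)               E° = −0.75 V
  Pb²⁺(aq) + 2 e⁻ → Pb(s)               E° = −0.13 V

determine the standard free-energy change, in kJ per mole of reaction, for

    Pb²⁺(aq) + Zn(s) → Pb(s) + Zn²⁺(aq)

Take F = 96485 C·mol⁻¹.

In the reaction as written Pb²⁺(aq) is reduced, so the Pb²⁺/Pb couple is the cathode and Zn²⁺/Zn is the anode.
E°cell = −0.13 − (−0.75) = +0.62 V; balancing electrons gives n = 2.
ΔG° = −nFE°cell = −(2)(96485)(+0.62) J/mol = −120 kJ/mol.

−120 kJ/mol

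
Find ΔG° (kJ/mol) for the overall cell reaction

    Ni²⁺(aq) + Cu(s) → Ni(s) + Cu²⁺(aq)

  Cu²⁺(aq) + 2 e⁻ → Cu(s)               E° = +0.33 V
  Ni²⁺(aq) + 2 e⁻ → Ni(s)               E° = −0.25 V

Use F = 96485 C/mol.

+112 kJ/mol

In the reaction as written Ni²⁺(aq) is reduced, so the Ni²⁺/Ni couple is the cathode and Cu²⁺/Cu is the anode.
E°cell = −0.25 − (+0.33) = −0.58 V; balancing electrons gives n = 2.
ΔG° = −nFE°cell = −(2)(96485)(−0.58) J/mol = +112 kJ/mol.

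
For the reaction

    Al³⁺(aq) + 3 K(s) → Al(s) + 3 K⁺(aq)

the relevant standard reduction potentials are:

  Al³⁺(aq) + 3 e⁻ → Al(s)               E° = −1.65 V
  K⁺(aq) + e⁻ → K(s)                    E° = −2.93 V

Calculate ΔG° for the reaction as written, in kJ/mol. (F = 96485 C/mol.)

−371 kJ/mol

In the reaction as written Al³⁺(aq) is reduced, so the Al³⁺/Al couple is the cathode and K⁺/K is the anode.
E°cell = −1.65 − (−2.93) = +1.28 V; balancing electrons gives n = 3.
ΔG° = −nFE°cell = −(3)(96485)(+1.28) J/mol = −371 kJ/mol.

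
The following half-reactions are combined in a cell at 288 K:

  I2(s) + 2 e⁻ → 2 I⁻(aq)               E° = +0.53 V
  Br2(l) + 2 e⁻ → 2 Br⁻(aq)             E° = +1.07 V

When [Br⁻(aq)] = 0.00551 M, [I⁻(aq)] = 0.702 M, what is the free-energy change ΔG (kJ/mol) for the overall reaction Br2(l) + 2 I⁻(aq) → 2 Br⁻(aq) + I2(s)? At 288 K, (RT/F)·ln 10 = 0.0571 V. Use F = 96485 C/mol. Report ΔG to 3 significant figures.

−127 kJ/mol

E°cell = +1.07 − (+0.53) = +0.54 V; the balanced reaction transfers n = 2 electrons.
Q = [Br⁻(aq)]^2 / [I⁻(aq)]^2 = 6.16×10^−5, so log Q = −4.210 and E = +0.54 − (0.0571/2)(−4.210) = +0.6602 V.
ΔG = −nFE = −(2)(96485)(+0.6602) J/mol = −127 kJ/mol.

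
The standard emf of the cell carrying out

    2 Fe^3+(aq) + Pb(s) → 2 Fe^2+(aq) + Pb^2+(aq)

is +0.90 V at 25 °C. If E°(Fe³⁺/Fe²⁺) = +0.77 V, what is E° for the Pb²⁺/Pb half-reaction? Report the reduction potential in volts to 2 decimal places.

In the reaction as written the Fe³⁺/Fe²⁺ couple is reduced (cathode) and Pb²⁺/Pb is oxidized (anode), so E°cell = E°(Fe³⁺/Fe²⁺) − E°(Pb²⁺/Pb).
E°(Pb²⁺/Pb) = E°(cathode) − E°cell = +0.77 − (+0.90) = −0.13 V.

−0.13 V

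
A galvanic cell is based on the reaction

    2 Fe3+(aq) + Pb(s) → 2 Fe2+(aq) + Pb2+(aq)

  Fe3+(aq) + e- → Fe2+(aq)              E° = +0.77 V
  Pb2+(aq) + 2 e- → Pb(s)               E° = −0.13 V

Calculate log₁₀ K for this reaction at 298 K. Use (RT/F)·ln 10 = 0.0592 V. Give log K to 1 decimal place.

The Fe³⁺/Fe²⁺ couple is reduced (cathode); E°cell = +0.77 − (−0.13) = +0.90 V with n = 2.
At equilibrium E = 0, so log K = nE°cell / 0.0592 = (2)(+0.90) / 0.0592 = 30.4.

log K = 30.4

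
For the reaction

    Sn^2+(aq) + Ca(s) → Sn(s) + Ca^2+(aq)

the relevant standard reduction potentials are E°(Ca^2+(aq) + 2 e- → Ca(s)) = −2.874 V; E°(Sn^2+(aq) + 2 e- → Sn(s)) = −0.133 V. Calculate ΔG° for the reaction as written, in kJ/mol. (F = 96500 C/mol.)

In the reaction as written Sn^2+(aq) is reduced, so the Sn²⁺/Sn couple is the cathode and Ca²⁺/Ca is the anode.
E°cell = −0.133 − (−2.874) = +2.741 V; balancing electrons gives n = 2.
ΔG° = −nFE°cell = −(2)(96500)(+2.741) J/mol = −529 kJ/mol.

−529 kJ/mol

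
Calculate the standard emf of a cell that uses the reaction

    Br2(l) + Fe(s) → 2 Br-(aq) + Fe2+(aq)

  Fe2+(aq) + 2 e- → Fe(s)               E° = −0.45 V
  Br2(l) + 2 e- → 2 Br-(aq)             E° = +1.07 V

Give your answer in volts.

In the reaction as written, Br2(l) is reduced (cathode) and Fe2+(aq) is produced by oxidation at the anode.
E°cell = E°(cathode) − E°(anode) = +1.07 − (−0.45) = +1.52 V.
The positive value indicates the reaction is spontaneous as written.

+1.52 V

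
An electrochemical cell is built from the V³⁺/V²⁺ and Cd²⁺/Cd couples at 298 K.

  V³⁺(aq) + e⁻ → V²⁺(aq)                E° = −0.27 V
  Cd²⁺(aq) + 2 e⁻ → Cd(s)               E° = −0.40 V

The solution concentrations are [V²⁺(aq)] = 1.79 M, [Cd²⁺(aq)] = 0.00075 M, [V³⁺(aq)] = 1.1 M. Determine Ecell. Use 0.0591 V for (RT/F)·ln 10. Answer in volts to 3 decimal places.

V³⁺/V²⁺ is reduced (cathode, E° = −0.27 V) and Cd²⁺/Cd is oxidized (anode).
E°cell = −0.27 − (−0.40) = +0.13 V, with n = 2 electrons transferred.
The balanced reaction is 2 V³⁺(aq) + Cd(s) → 2 V²⁺(aq) + Cd²⁺(aq), so Q = ([V²⁺(aq)]^2·[Cd²⁺(aq)]) / [V³⁺(aq)]^2 = 0.00199 and log Q = −2.702.
Applying E = E° − (RT ln10/nF)·log Q gives +0.13 − (0.0591/2)(−2.702) = +0.210 V.

+0.210 V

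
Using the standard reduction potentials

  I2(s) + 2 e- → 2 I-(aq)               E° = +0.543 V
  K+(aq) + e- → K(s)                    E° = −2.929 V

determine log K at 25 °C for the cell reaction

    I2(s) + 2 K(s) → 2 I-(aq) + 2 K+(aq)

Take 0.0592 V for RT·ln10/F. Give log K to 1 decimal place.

The I₂/I⁻ couple is reduced (cathode); E°cell = +0.543 − (−2.929) = +3.472 V with n = 2.
At equilibrium E = 0, so log K = nE°cell / 0.0592 = (2)(+3.472) / 0.0592 = 117.3.

log K = 117.3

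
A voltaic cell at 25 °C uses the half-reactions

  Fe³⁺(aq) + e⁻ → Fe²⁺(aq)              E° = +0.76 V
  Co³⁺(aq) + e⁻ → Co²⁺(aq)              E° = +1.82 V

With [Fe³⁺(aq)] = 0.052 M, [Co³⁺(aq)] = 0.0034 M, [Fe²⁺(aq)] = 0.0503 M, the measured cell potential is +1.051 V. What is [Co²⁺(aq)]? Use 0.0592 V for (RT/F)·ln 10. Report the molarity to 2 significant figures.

With Co³⁺/Co²⁺ at the cathode and Fe³⁺/Fe²⁺ at the anode, E°cell = +1.82 − (+0.76) = +1.06 V (n = 1).
Since E = E° − (0.0592/n)·log Q, log Q = n(E° − E)/0.0592 = 0.152.
For Co³⁺(aq) + Fe²⁺(aq) → Co²⁺(aq) + Fe³⁺(aq), the reaction quotient is Q = ([Co²⁺(aq)]·[Fe³⁺(aq)]) / ([Co³⁺(aq)]·[Fe²⁺(aq)]).
Substituting the known concentrations and solving, log [Co²⁺(aq)] = −2.331 and [Co²⁺(aq)] = 0.0047 M.

0.0047 M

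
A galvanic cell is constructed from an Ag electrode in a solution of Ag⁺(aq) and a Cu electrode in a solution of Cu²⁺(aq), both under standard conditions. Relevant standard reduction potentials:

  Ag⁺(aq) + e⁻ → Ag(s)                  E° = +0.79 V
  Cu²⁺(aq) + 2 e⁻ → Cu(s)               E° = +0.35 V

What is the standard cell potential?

+0.44 V

The Ag⁺/Ag couple has the higher E°, so Ag ion is reduced (cathode) and Cu is oxidized (anode).
E°cell = E°(cathode) − E°(anode) = +0.79 − (+0.35) = +0.44 V.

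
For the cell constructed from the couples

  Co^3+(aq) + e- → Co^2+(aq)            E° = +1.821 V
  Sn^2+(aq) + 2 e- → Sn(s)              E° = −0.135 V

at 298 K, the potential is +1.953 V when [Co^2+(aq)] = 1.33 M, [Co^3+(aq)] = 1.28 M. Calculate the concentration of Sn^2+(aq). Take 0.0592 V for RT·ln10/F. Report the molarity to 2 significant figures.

With Co³⁺/Co²⁺ at the cathode and Sn²⁺/Sn at the anode, E°cell = +1.821 − (−0.135) = +1.956 V (n = 2).
Rearranging E = E° − (0.0592/n)·log Q gives log Q = 2(+1.956 − (+1.953))/0.0592 = 0.101.
Balancing electrons gives 2 Co^3+(aq) + Sn(s) → 2 Co^2+(aq) + Sn^2+(aq); thus Q = ([Co^2+(aq)]^2·[Sn^2+(aq)]) / [Co^3+(aq)]^2.
Substituting the known concentrations and solving, log [Sn^2+(aq)] = 0.068 and [Sn^2+(aq)] = 1.2 M.

1.2 M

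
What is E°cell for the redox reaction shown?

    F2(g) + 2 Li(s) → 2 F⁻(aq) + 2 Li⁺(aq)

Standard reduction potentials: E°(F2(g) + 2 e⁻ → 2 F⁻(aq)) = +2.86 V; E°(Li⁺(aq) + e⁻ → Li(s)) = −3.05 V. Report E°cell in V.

F2(g) gains electrons, so the F₂/F⁻ couple is the cathode; the Li⁺/Li couple is the anode.
E°cell = E°(cathode) − E°(anode) = +2.86 − (−3.05) = +5.91 V.
The positive value indicates the reaction is spontaneous as written.

+5.91 V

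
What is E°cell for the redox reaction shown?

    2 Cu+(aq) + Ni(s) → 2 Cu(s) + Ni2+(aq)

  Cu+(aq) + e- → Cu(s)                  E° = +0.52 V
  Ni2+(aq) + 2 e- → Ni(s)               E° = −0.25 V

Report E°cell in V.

Cu+(aq) gains electrons, so the Cu⁺/Cu couple is the cathode; the Ni²⁺/Ni couple is the anode.
E°cell = E°(cathode) − E°(anode) = +0.52 − (−0.25) = +0.77 V.

+0.77 V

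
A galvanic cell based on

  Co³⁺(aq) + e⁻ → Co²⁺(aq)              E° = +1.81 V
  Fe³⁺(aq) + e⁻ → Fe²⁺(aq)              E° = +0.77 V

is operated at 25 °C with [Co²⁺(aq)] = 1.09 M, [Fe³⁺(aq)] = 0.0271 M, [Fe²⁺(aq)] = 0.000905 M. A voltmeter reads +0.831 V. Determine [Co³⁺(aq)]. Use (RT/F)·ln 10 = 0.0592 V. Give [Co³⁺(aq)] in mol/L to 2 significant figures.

Co³⁺/Co²⁺ is the cathode (higher E°); E°cell = +1.81 − (+0.77) = +1.04 V with n = 1.
From the Nernst equation, log Q = n(E° − E)/0.0592 = 1·(+1.04 − (+0.831))/0.0592 = 3.530.
Balancing electrons gives Co³⁺(aq) + Fe²⁺(aq) → Co²⁺(aq) + Fe³⁺(aq); thus Q = ([Co²⁺(aq)]·[Fe³⁺(aq)]) / ([Co³⁺(aq)]·[Fe²⁺(aq)]).
Solving for the unknown gives log [Co³⁺(aq)] = −2.016, so [Co³⁺(aq)] ≈ 0.0096 M.

0.0096 M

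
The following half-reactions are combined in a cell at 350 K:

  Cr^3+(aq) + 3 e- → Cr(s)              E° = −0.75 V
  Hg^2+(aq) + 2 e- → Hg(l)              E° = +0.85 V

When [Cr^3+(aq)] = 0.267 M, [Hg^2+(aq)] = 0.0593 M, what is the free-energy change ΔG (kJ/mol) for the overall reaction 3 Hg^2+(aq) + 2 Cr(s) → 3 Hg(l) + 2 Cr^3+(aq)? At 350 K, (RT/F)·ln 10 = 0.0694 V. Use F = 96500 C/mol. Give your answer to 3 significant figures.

−909 kJ/mol

With Hg²⁺/Hg reduced at the cathode, E°cell = +0.85 − (−0.75) = +1.60 V and n = 6.
Here Q = [Cr^3+(aq)]^2 / [Hg^2+(aq)]^3 = 342 (log Q = 2.534), giving E = +1.60 − (0.0694/6)·(2.534) = +1.5707 V.
Finally ΔG = −nFE = −(6)(96500 C/mol)(+1.5707 V) = −909 kJ/mol.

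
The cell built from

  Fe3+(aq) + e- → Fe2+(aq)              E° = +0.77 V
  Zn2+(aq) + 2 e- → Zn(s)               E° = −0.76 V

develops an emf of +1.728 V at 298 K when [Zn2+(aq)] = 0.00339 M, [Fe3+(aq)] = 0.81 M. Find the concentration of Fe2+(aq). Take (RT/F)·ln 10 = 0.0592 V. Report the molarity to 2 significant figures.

With Fe³⁺/Fe²⁺ at the cathode and Zn²⁺/Zn at the anode, E°cell = +0.77 − (−0.76) = +1.53 V (n = 2).
Rearranging E = E° − (0.0592/n)·log Q gives log Q = 2(+1.53 − (+1.728))/0.0592 = −6.689.
The balanced reaction is 2 Fe3+(aq) + Zn(s) → 2 Fe2+(aq) + Zn2+(aq), so Q = ([Fe2+(aq)]^2·[Zn2+(aq)]) / [Fe3+(aq)]^2.
Isolating [Fe2+(aq)] in Q = 10^{−6.689} yields log [Fe2+(aq)] = −2.201, i.e. 0.0063 M.

0.0063 M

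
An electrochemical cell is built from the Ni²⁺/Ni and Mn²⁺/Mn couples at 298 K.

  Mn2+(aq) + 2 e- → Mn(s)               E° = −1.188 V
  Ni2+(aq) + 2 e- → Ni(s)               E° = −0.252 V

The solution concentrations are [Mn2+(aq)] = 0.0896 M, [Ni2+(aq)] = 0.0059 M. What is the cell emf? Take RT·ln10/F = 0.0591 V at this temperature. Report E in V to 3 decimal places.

+0.901 V

Since E°(Ni²⁺/Ni) > E°(Mn²⁺/Mn), Ni²⁺/Ni serves as the cathode.
The standard potential is −0.252 − (−1.188) = +0.936 V and the balanced reaction transfers n = 2 electrons.
The balanced reaction is Ni2+(aq) + Mn(s) → Ni(s) + Mn2+(aq), so Q = [Mn2+(aq)] / [Ni2+(aq)] = 15.2 and log Q = 1.181.
By the Nernst equation, E = +0.936 − (0.0591/2)·(1.181) = +0.901 V.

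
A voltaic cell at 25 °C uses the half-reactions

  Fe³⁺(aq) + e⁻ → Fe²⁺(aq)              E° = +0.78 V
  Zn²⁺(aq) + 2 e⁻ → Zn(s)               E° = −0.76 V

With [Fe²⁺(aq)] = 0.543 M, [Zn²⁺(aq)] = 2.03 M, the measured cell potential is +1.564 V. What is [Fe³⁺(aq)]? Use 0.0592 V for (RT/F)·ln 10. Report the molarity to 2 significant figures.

2.0 M

With Fe³⁺/Fe²⁺ at the cathode and Zn²⁺/Zn at the anode, E°cell = +0.78 − (−0.76) = +1.54 V (n = 2).
Rearranging E = E° − (0.0592/n)·log Q gives log Q = 2(+1.54 − (+1.564))/0.0592 = −0.811.
The balanced reaction is 2 Fe³⁺(aq) + Zn(s) → 2 Fe²⁺(aq) + Zn²⁺(aq), so Q = ([Fe²⁺(aq)]^2·[Zn²⁺(aq)]) / [Fe³⁺(aq)]^2.
Substituting the known concentrations and solving, log [Fe³⁺(aq)] = 0.294 and [Fe³⁺(aq)] = 2.0 M.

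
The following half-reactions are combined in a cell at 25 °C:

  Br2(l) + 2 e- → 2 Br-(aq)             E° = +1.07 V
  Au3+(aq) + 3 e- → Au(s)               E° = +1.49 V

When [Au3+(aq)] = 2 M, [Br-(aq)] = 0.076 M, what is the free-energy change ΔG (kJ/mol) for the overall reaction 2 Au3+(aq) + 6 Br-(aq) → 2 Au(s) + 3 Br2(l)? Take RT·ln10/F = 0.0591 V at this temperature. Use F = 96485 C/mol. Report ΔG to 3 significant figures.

−208 kJ/mol

With Au³⁺/Au reduced at the cathode, E°cell = +1.49 − (+1.07) = +0.42 V and n = 6.
The reaction quotient is 1 / ([Au3+(aq)]^2·[Br-(aq)]^6) = 1.3×10^6; by Nernst, E = +0.42 − (0.0591/6)(6.113) = +0.3598 V.
ΔG = −nFE = −(6)(96485)(+0.3598) J/mol = −208 kJ/mol.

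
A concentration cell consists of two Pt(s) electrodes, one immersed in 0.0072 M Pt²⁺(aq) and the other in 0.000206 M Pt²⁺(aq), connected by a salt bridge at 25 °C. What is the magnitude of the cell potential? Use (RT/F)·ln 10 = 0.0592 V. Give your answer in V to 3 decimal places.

0.046 V

For a concentration cell E°cell = 0, since both electrodes use the same couple.
The compartment with the higher Pt²⁺(aq) concentration (0.0072 M) acts as the cathode; ions are reduced there and produced at the dilute (0.000206 M) anode.
With n = 2, Ecell = −(0.0592/2)·log([dilute]/[conc]) = −(0.0592/2)·log(0.000206/0.0072) = +0.046 V.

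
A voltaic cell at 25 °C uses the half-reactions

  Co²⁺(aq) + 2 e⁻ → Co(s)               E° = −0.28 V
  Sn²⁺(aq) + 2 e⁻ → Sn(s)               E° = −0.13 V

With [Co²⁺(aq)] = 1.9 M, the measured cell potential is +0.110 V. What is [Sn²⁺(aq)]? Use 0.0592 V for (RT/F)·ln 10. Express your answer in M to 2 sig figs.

0.085 M

Sn²⁺/Sn is the cathode (higher E°); E°cell = −0.13 − (−0.28) = +0.15 V with n = 2.
Since E = E° − (0.0592/n)·log Q, log Q = n(E° − E)/0.0592 = 1.351.
For Sn²⁺(aq) + Co(s) → Sn(s) + Co²⁺(aq), the reaction quotient is Q = [Co²⁺(aq)] / [Sn²⁺(aq)].
Substituting the known concentrations and solving, log [Sn²⁺(aq)] = −1.072 and [Sn²⁺(aq)] = 0.085 M.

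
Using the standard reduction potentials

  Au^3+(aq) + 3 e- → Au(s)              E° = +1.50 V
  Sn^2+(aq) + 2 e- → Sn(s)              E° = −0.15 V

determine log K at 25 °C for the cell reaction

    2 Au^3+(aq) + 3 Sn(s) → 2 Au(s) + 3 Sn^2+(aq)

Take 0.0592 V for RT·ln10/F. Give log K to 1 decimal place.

The Au³⁺/Au couple is reduced (cathode); E°cell = +1.50 − (−0.15) = +1.65 V with n = 6.
At equilibrium E = 0, so log K = nE°cell / 0.0592 = (6)(+1.65) / 0.0592 = 167.2.

log K = 167.2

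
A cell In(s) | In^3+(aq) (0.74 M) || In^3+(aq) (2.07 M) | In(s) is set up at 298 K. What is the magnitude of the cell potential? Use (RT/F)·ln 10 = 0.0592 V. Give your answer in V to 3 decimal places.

For a concentration cell E°cell = 0, since both electrodes use the same couple.
The compartment with the higher In^3+(aq) concentration (2.07 M) acts as the cathode; ions are reduced there and produced at the dilute (0.74 M) anode.
With n = 3, Ecell = −(0.0592/3)·log([dilute]/[conc]) = −(0.0592/3)·log(0.74/2.07) = +0.009 V.

0.009 V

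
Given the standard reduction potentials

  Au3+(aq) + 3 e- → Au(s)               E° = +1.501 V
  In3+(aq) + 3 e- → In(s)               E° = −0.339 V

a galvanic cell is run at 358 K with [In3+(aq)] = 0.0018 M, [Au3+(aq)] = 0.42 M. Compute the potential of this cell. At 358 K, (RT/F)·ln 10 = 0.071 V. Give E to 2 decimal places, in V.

The Au³⁺/Au couple has the more positive E°, so it is the cathode; In³⁺/In is the anode.
E°cell = E°cat − E°an = +1.501 − (−0.339) = +1.840 V; n = 3.
For the overall reaction Au3+(aq) + In(s) → Au(s) + In3+(aq), Q = [In3+(aq)] / [Au3+(aq)] = 0.00429, giving log Q = −2.368.
By the Nernst equation, E = +1.840 − (0.071/3)·(−2.368) = +1.90 V.

+1.90 V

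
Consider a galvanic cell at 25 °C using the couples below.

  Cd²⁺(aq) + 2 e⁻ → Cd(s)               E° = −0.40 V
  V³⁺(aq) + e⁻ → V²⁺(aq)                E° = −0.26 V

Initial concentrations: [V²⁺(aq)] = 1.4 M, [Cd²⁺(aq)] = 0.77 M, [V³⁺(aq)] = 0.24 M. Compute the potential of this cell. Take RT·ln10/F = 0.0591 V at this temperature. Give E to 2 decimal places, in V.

Since E°(V³⁺/V²⁺) > E°(Cd²⁺/Cd), V³⁺/V²⁺ serves as the cathode.
The standard potential is −0.26 − (−0.40) = +0.14 V and the balanced reaction transfers n = 2 electrons.
Balancing gives 2 V³⁺(aq) + Cd(s) → 2 V²⁺(aq) + Cd²⁺(aq); hence Q = ([V²⁺(aq)]^2·[Cd²⁺(aq)]) / [V³⁺(aq)]^2 = 26.2 (log Q = 1.418).
E = E° − (0.0591/n)·log Q = +0.14 − (0.0591/2)(1.418) = +0.10 V.

+0.10 V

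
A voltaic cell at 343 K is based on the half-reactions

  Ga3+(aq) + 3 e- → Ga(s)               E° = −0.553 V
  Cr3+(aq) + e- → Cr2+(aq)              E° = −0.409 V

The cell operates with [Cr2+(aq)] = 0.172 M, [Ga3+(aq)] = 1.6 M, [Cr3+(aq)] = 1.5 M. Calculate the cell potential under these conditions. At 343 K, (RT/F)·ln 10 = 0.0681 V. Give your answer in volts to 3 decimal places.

+0.203 V

The Cr³⁺/Cr²⁺ couple has the more positive E°, so it is the cathode; Ga³⁺/Ga is the anode.
The standard potential is −0.409 − (−0.553) = +0.144 V and the balanced reaction transfers n = 3 electrons.
The balanced reaction is 3 Cr3+(aq) + Ga(s) → 3 Cr2+(aq) + Ga3+(aq), so Q = ([Cr2+(aq)]^3·[Ga3+(aq)]) / [Cr3+(aq)]^3 = 0.00241 and log Q = −2.618.
E = E° − (0.0681/n)·log Q = +0.144 − (0.0681/3)(−2.618) = +0.203 V.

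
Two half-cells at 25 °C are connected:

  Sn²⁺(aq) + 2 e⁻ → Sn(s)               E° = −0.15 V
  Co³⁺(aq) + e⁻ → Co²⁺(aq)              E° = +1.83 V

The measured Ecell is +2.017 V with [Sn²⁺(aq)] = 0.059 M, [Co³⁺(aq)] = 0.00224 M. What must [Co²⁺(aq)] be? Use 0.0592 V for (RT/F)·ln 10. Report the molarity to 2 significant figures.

Co³⁺/Co²⁺ is the cathode (higher E°); E°cell = +1.83 − (−0.15) = +1.98 V with n = 2.
Rearranging E = E° − (0.0592/n)·log Q gives log Q = 2(+1.98 − (+2.017))/0.0592 = −1.250.
For 2 Co³⁺(aq) + Sn(s) → 2 Co²⁺(aq) + Sn²⁺(aq), the reaction quotient is Q = ([Co²⁺(aq)]^2·[Sn²⁺(aq)]) / [Co³⁺(aq)]^2.
Substituting the known concentrations and solving, log [Co²⁺(aq)] = −2.660 and [Co²⁺(aq)] = 0.0022 M.

0.0022 M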